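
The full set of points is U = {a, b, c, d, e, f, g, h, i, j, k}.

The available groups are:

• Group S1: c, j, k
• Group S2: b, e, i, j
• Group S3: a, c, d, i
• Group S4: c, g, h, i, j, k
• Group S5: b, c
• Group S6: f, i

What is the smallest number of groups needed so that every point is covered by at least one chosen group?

4

S2 and S3 and S4 and S6 together: S2 ∪ S3 ∪ S4 ∪ S6 = {a, b, c, d, e, f, g, h, i, j, k} — every point is covered.
Only S4 contains g, so S4 is forced; the remaining 5 points need at least 3 more groups (each remaining group adds at most 2) — so at least 4 groups are needed, and 4 is optimal.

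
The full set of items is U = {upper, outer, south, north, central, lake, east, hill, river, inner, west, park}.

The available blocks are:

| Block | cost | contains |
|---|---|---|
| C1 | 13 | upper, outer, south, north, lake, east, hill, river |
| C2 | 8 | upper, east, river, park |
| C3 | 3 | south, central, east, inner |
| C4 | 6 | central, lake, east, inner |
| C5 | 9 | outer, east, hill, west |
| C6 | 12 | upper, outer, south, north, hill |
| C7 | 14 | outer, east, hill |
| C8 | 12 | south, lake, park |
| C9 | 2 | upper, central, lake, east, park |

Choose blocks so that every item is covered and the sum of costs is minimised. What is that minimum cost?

27

C1, C3, C5, C9 together cover every item (C1 ∪ C3 ∪ C5 ∪ C9 = {upper, outer, south, north, central, lake, east, hill, river, inner, west, park}); total cost 13 + 3 + 9 + 2 = 27.
No covering selection has total cost below 27.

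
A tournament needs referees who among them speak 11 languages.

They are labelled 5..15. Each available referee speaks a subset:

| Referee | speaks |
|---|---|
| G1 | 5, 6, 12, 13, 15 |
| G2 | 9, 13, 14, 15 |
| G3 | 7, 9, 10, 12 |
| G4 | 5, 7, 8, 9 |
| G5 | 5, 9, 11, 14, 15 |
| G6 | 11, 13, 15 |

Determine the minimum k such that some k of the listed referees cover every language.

G1 and G3 and G4 and G5 together: G1 ∪ G3 ∪ G4 ∪ G5 = {5, 6, 7, 8, 9, 10, 11, 12, 13, 14, 15} — every language is covered.
No 3 of the 6 referees cover everything (all 20 combinations miss at least one language), so 4 is optimal.

4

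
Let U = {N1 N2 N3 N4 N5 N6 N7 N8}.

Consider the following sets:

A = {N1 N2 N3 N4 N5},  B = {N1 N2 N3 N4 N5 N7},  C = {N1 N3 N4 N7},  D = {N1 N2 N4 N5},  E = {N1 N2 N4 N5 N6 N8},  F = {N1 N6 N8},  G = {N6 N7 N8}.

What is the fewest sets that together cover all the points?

C and E cover everything between them: the union {N1, N2, N3, N4, N5, N6, N7, N8} is all of U.
No single set has all 8 points (the largest, B, has 6), so 2 is optimal.

2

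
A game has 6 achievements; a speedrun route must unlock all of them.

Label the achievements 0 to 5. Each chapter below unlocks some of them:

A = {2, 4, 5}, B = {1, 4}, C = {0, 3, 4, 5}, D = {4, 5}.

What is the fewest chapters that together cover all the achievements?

3

Take {A, B, C}. Their union is {0, 1, 2, 3, 4, 5}, which is all 6 achievements.
Only C contains 0, so C is forced; the remaining 2 achievements need at least 2 more chapters (each remaining chapter adds at most 1) — so at least 3 chapters are needed, and 3 is optimal.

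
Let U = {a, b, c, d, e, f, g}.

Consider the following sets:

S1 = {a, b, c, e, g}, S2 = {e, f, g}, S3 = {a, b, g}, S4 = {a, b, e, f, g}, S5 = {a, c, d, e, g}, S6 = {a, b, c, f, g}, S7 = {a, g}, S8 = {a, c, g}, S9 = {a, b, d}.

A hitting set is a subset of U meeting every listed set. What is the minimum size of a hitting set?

2

Take H = {d, g}. Each listed set contains at least one of these, so H is a hitting set of size 2.
The sets S2, S9 are pairwise disjoint, so any hitting set needs a separate item for each — at least 2. Hence 2 is optimal.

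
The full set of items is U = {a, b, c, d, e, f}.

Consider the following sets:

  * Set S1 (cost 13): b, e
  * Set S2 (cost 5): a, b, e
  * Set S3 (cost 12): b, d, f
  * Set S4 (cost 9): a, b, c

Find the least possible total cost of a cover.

S2, S3, S4 together cover every item (S2 ∪ S3 ∪ S4 = {a, b, c, d, e, f}); total cost 5 + 12 + 9 = 26.
No covering selection has total cost below 26.

26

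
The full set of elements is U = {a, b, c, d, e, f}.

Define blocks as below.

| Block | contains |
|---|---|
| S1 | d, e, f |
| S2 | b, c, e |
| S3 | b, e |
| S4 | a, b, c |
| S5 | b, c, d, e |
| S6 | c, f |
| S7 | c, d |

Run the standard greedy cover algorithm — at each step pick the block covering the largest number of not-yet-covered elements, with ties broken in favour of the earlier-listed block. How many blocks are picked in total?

Greedy: pick S5 (covers 4 new) → pick S1 (covers 1 new) → pick S4 (covers 1 new). Total picks: 3.
(The true minimum cover uses only 2 blocks, so greedy is not optimal here.)

3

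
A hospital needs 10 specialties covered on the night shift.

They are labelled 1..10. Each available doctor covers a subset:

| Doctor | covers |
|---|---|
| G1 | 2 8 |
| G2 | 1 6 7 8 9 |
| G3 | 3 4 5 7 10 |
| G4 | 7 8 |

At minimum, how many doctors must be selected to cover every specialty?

G1 and G2 and G3 together: G1 ∪ G2 ∪ G3 = {1, 2, 3, 4, 5, 6, 7, 8, 9, 10} — every specialty is covered.
Only G2 contains 1, so G2 is forced; the remaining 5 specialties need at least 2 more doctors (each remaining doctor adds at most 4) — so at least 3 doctors are needed, and 3 is optimal.

3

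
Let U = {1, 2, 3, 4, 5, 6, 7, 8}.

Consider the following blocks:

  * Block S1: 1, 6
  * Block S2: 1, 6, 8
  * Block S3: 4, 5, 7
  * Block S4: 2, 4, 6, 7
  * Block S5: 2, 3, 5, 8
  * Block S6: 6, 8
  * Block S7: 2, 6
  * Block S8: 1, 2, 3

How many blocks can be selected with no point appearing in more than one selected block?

3

S3, S6, S8 are pairwise disjoint (S3={4,5,7}; S6={6,8}; S8={1,2,3}).
Every remaining block overlaps one of these, and no 4 of the listed blocks are pairwise disjoint, so 3 is the maximum.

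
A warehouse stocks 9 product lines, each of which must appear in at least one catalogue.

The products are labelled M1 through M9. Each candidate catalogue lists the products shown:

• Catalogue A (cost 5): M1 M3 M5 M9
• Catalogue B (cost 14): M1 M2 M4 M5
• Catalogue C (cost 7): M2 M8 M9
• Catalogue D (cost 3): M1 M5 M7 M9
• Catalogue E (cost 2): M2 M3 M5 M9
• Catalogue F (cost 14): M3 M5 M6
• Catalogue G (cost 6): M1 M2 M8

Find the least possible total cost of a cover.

37

B, D, F, G together cover every product (B ∪ D ∪ F ∪ G = {M1, M2, M3, M4, M5, M6, M7, M8, M9}); total cost 14 + 3 + 14 + 6 = 37.
The greedy pick E, D, G, B, F costs 39; no covering selection beats 37.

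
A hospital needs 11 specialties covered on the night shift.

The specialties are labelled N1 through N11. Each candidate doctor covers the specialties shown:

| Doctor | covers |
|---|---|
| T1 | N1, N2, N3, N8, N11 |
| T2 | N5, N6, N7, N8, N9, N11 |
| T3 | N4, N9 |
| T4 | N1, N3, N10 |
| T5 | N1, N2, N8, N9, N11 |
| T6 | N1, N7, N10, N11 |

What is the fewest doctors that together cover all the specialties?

4

T2 and T3 and T4 and T5 together: T2 ∪ T3 ∪ T4 ∪ T5 = {N1, N2, N3, N4, N5, N6, N7, N8, N9, N10, N11} — every specialty is covered.
No 3 of the 6 doctors cover everything (all 20 combinations miss at least one specialty), so 4 is optimal.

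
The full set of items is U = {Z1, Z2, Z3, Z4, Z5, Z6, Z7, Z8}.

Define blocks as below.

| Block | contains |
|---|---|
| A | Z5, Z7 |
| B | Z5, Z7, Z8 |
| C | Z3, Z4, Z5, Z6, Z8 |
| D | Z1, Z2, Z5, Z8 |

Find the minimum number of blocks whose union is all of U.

A and C and D together: A ∪ C ∪ D = {Z1, Z2, Z3, Z4, Z5, Z6, Z7, Z8} — every item is covered.
Only D contains Z1, so D is forced; the remaining 4 items need at least 2 more blocks (each remaining block adds at most 3) — so at least 3 blocks are needed, and 3 is optimal.

3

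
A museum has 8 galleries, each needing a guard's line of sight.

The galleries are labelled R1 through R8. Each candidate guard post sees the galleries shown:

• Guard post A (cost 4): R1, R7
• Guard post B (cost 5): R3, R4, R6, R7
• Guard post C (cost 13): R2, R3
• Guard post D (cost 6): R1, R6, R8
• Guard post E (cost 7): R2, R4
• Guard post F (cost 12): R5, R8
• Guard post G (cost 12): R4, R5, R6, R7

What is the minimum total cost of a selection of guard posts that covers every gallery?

28

A, B, E, F together cover every gallery (A ∪ B ∪ E ∪ F = {R1, R2, R3, R4, R5, R6, R7, R8}); total cost 4 + 5 + 7 + 12 = 28.
The greedy pick B, D, E, F costs 30; no covering selection beats 28.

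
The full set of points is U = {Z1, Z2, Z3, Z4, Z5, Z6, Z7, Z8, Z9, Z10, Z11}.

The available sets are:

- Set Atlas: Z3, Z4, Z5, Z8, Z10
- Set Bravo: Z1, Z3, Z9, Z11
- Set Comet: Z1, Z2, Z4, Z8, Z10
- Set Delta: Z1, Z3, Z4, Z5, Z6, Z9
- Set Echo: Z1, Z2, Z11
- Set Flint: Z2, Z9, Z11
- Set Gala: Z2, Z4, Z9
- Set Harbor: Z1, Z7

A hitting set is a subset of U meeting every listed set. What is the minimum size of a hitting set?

Take H = {Z2, Z3, Z7}. Each listed set contains at least one of these, so H is a hitting set of size 3.
The sets Atlas, Flint, Harbor are pairwise disjoint, so any hitting set needs a separate point for each — at least 3. Hence 3 is optimal.

3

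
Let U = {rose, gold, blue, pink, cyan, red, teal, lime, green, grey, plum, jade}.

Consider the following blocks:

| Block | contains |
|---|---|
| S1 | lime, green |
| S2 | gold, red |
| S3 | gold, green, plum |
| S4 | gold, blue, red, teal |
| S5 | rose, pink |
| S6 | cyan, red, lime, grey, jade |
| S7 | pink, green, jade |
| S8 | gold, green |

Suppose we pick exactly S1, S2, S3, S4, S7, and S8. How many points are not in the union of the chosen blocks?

3

Union of S1, S2, S3, S4, S7, S8 = {gold, blue, pink, red, teal, lime, green, plum, jade}.
Not covered: rose, cyan, grey — 3 points.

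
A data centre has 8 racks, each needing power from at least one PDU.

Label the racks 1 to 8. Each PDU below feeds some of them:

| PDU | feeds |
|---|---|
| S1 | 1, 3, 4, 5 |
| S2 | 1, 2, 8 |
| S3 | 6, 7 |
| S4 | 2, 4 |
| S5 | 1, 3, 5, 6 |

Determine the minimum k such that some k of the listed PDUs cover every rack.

3

Take {S1, S2, S3}. Their union is {1, 2, 3, 4, 5, 6, 7, 8}, which is all 8 racks.
Only S3 contains 7, so S3 is forced; the remaining 6 racks need at least 2 more PDUs (each remaining PDU adds at most 4) — so at least 3 PDUs are needed, and 3 is optimal.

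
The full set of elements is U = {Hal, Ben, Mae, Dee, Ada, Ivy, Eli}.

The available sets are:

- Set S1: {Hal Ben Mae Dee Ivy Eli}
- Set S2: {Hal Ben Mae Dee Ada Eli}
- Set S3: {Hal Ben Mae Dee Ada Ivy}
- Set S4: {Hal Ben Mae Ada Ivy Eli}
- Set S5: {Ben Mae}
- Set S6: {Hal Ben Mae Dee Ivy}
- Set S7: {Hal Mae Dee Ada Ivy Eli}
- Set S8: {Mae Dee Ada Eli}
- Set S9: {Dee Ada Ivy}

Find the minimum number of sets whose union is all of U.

2

S1 and S9 cover everything between them: the union {Hal, Ben, Mae, Dee, Ada, Ivy, Eli} is all of U.
No single set has all 7 elements (the largest, S1, has 6), so 2 is optimal.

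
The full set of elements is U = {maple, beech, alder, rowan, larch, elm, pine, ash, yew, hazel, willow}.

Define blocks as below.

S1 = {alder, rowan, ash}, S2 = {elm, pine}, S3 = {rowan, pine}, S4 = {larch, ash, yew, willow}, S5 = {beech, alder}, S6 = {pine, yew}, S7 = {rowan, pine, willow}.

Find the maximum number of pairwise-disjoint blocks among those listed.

3

S3, S4, S5 are pairwise disjoint (S3={rowan,pine}; S4={larch,ash,yew,willow}; S5={beech,alder}).
Every remaining block overlaps one of these, and no 4 of the listed blocks are pairwise disjoint, so 3 is the maximum.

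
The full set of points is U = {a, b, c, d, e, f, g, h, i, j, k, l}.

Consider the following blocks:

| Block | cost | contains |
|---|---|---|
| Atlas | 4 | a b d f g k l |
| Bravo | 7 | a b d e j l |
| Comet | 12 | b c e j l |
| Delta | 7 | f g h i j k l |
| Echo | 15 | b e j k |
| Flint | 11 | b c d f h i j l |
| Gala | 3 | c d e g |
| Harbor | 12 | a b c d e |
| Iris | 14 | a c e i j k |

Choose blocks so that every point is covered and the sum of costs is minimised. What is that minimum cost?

Atlas, Delta, Gala together cover every point (Atlas ∪ Delta ∪ Gala = {a, b, c, d, e, f, g, h, i, j, k, l}); total cost 4 + 7 + 3 = 14.
No covering selection has total cost below 14.

14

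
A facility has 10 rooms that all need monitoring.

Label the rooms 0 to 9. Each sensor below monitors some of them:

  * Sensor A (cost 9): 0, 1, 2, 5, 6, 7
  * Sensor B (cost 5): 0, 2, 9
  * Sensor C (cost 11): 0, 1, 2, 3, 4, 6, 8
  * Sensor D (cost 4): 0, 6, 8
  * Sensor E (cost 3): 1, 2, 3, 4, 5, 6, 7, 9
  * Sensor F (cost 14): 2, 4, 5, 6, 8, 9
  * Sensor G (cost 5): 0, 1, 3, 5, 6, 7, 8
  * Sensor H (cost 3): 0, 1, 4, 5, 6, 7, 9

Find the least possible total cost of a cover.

D, E together cover every room (D ∪ E = {0, 1, 2, 3, 4, 5, 6, 7, 8, 9}); total cost 4 + 3 = 7.
No covering selection has total cost below 7.

7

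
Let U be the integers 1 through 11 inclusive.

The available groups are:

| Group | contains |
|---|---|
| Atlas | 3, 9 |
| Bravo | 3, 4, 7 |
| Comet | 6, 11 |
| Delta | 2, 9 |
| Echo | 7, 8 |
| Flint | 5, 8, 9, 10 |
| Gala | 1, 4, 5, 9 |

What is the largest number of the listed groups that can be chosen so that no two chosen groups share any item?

3

Comet, Delta, Echo are pairwise disjoint (Comet={6,11}; Delta={2,9}; Echo={7,8}).
Every remaining group overlaps one of these, and no 4 of the listed groups are pairwise disjoint, so 3 is the maximum.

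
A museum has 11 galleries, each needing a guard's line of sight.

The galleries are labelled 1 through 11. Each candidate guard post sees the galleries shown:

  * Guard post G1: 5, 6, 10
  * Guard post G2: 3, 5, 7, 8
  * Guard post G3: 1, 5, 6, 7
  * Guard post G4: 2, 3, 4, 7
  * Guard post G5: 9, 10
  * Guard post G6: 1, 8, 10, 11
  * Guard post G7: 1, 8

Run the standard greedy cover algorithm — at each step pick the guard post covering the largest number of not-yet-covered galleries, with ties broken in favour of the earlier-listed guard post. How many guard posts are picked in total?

5

Greedy: pick G2 (covers 4 new) → pick G6 (covers 3 new) → pick G4 (covers 2 new) → pick G1 (covers 1 new) → pick G5 (covers 1 new). Total picks: 5.
(The true minimum cover uses only 4 guard posts, so greedy is not optimal here.)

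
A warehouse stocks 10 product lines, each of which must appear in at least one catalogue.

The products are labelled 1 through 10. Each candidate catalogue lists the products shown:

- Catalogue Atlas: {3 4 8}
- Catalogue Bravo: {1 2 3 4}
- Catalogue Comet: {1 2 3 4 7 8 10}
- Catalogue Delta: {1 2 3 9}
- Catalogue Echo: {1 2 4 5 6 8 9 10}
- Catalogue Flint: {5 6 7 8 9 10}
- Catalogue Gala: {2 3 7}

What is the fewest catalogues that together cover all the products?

2

Comet and Echo together: Comet ∪ Echo = {1, 2, 3, 4, 5, 6, 7, 8, 9, 10} — every product is covered.
No single catalogue has all 10 products (the largest, Echo, has 8), so 2 is optimal.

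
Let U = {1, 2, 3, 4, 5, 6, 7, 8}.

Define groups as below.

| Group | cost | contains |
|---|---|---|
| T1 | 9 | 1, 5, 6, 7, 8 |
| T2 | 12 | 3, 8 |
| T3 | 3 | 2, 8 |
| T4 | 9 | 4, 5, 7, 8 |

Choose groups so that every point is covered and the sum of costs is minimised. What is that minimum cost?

T1, T2, T3, T4 together cover every point (T1 ∪ T2 ∪ T3 ∪ T4 = {1, 2, 3, 4, 5, 6, 7, 8}); total cost 9 + 12 + 3 + 9 = 33.
No covering selection has total cost below 33.

33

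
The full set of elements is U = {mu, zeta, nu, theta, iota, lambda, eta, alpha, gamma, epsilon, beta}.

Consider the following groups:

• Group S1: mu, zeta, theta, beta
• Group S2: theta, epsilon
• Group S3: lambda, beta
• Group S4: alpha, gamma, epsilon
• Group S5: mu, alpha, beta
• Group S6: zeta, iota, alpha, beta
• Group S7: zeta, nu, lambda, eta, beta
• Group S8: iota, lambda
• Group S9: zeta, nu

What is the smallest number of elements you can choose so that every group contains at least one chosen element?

The 4 elements {nu, theta, lambda, alpha} hit every group.
The groups S2, S5, S8, S9 are pairwise disjoint, so any hitting set needs a separate element for each — at least 4. Hence 4 is optimal.

4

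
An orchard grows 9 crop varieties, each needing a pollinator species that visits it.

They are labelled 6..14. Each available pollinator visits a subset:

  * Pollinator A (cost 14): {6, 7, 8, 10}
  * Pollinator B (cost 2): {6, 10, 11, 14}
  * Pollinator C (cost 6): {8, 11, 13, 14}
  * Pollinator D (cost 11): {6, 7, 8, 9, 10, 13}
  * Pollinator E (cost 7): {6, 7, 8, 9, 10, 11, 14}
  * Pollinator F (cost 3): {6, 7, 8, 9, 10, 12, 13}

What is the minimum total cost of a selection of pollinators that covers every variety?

5

B, F together cover every variety (B ∪ F = {6, 7, 8, 9, 10, 11, 12, 13, 14}); total cost 2 + 3 = 5.
No covering selection has total cost below 5.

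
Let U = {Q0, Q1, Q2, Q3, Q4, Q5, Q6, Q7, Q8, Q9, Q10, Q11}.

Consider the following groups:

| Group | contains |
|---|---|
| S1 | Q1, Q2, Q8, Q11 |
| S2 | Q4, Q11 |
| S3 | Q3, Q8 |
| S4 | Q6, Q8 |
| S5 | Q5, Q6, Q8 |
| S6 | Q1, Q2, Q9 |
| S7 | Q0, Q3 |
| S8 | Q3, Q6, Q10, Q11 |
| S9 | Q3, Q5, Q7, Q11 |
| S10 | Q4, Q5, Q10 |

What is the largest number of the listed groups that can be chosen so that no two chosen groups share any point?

4

S2, S4, S6, S7 are pairwise disjoint (S2={Q4,Q11}; S4={Q6,Q8}; S6={Q1,Q2,Q9}; S7={Q0,Q3}).
Every remaining group overlaps one of these, and no 5 of the listed groups are pairwise disjoint, so 4 is the maximum.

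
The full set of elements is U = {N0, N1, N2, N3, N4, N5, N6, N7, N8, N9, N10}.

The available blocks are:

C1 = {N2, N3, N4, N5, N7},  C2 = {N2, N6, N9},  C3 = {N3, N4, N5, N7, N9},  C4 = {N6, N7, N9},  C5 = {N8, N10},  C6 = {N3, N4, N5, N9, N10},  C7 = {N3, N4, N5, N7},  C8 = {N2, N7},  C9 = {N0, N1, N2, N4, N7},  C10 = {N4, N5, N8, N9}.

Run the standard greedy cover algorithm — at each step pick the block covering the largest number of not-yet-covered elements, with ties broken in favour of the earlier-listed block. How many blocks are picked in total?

4

Greedy: pick C1 (covers 5 new) → pick C2 (covers 2 new) → pick C5 (covers 2 new) → pick C9 (covers 2 new). Total picks: 4.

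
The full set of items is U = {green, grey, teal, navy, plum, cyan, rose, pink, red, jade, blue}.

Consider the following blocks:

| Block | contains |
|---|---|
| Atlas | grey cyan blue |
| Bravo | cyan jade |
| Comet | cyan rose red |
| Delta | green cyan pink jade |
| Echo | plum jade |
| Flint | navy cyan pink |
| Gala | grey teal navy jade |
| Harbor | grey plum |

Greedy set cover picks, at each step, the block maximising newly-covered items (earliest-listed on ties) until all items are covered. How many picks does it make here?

Greedy: pick Delta (covers 4 new) → pick Gala (covers 3 new) → pick Comet (covers 2 new) → pick Atlas (covers 1 new) → pick Echo (covers 1 new). Total picks: 5.

5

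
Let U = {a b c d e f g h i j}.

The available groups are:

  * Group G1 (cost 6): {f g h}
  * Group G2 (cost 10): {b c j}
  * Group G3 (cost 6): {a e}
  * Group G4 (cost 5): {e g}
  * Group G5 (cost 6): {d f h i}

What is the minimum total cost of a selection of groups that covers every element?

G2, G3, G4, G5 together cover every element (G2 ∪ G3 ∪ G4 ∪ G5 = {a, b, c, d, e, f, g, h, i, j}); total cost 10 + 6 + 5 + 6 = 27.
No covering selection has total cost below 27.

27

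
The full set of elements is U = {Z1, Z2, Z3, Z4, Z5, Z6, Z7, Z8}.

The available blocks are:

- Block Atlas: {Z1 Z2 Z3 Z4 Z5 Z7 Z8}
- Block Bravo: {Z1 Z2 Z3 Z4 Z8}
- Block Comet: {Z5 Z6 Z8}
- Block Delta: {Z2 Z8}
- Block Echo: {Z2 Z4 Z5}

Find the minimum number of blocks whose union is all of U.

2

Take {Atlas, Comet}. Their union is {Z1, Z2, Z3, Z4, Z5, Z6, Z7, Z8}, which is all 8 elements.
No single block has all 8 elements (the largest, Atlas, has 7), so 2 is optimal.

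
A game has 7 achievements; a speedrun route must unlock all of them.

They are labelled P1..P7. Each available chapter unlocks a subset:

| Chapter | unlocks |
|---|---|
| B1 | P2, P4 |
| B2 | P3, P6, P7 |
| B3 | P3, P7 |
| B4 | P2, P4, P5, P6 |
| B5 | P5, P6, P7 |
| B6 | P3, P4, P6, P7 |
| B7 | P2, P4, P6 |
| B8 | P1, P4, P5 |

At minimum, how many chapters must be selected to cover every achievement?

3

Take {B1, B2, B8}. Their union is {P1, P2, P3, P4, P5, P6, P7}, which is all 7 achievements.
Only B8 contains P1, so B8 is forced; the remaining 4 achievements need at least 2 more chapters (each remaining chapter adds at most 3) — so at least 3 chapters are needed, and 3 is optimal.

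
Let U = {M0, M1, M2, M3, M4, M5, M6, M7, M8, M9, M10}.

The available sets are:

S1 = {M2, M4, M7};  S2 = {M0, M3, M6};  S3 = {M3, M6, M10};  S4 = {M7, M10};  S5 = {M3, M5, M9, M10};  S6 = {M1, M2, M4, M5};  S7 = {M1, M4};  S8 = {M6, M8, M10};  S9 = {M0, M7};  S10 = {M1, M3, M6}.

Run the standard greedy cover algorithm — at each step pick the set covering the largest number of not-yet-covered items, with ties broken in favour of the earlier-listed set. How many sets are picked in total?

5

Greedy: pick S5 (covers 4 new) → pick S1 (covers 3 new) → pick S2 (covers 2 new) → pick S6 (covers 1 new) → pick S8 (covers 1 new). Total picks: 5.
(The true minimum cover uses only 4 sets, so greedy is not optimal here.)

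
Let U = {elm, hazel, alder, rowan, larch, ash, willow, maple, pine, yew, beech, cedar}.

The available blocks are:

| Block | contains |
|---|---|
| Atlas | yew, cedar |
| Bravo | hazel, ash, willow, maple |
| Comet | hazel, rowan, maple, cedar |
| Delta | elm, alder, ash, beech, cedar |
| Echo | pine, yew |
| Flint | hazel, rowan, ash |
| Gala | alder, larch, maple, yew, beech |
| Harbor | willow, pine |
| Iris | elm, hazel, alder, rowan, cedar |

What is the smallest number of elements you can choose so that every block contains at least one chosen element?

H = {hazel, alder, pine, yew} meets every block (each contains at least one member of H), and |H| = 4.
No choice of 3 elements meets every block, so 4 is the minimum.

4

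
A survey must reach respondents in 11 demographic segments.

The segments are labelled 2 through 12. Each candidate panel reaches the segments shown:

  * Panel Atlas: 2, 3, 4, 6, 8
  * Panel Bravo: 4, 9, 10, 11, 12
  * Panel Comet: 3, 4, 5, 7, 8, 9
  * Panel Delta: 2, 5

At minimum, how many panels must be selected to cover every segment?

Atlas and Bravo and Comet together: Atlas ∪ Bravo ∪ Comet = {2, 3, 4, 5, 6, 7, 8, 9, 10, 11, 12} — every segment is covered.
Only Atlas contains 6, so Atlas is forced; the remaining 6 segments need at least 2 more panels (each remaining panel adds at most 4) — so at least 3 panels are needed, and 3 is optimal.

3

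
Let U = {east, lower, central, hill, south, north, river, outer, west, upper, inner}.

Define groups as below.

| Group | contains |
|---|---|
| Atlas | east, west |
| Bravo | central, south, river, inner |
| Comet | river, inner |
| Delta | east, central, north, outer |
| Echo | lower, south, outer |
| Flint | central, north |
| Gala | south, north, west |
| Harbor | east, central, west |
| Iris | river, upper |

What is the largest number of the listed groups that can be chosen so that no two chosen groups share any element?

4

Atlas, Comet, Echo, Flint are pairwise disjoint (Atlas={east,west}; Comet={river,inner}; Echo={lower,south,outer}; Flint={central,north}).
Every remaining group overlaps one of these, and no 5 of the listed groups are pairwise disjoint, so 4 is the maximum.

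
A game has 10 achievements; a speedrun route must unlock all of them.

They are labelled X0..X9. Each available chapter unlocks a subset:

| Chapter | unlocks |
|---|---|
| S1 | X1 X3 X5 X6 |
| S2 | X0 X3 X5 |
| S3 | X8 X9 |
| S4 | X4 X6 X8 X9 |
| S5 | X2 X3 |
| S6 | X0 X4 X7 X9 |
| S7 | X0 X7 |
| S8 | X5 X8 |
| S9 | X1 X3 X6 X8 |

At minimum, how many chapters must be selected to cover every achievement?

Take {S5, S6, S8, S9}. Their union is {X0, X1, X2, X3, X4, X5, X6, X7, X8, X9}, which is all 10 achievements.
No 3 of the 9 chapters cover everything (all 84 combinations miss at least one achievement), so 4 is optimal.

4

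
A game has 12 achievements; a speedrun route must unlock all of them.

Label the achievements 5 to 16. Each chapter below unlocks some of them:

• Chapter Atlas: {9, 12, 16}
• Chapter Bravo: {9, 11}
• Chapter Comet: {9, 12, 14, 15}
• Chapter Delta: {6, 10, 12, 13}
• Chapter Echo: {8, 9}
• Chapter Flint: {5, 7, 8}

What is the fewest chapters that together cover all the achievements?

5

Atlas and Bravo and Comet and Delta and Flint together: Atlas ∪ Bravo ∪ Comet ∪ Delta ∪ Flint = {5, 6, 7, 8, 9, 10, 11, 12, 13, 14, 15, 16} — every achievement is covered.
No 4 of the 6 chapters cover everything (all 15 combinations miss at least one achievement), so 5 is optimal.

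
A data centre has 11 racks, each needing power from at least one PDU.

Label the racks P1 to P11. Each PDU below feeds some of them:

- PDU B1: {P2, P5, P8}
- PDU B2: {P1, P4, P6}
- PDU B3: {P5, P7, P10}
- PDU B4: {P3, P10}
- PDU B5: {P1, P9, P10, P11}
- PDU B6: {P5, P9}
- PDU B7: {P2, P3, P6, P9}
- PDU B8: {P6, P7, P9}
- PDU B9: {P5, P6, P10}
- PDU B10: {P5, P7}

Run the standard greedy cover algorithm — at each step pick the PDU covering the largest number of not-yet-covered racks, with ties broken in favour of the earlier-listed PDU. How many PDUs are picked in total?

Greedy: pick B5 (covers 4 new) → pick B1 (covers 3 new) → pick B2 (covers 2 new) → pick B3 (covers 1 new) → pick B4 (covers 1 new). Total picks: 5.

5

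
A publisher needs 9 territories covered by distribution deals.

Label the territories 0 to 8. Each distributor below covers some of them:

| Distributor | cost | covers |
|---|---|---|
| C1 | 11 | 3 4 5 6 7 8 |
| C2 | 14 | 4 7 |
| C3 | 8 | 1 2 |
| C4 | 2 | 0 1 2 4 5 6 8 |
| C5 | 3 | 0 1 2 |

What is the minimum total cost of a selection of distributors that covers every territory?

13

C1, C4 together cover every territory (C1 ∪ C4 = {0, 1, 2, 3, 4, 5, 6, 7, 8}); total cost 11 + 2 = 13.
No covering selection has total cost below 13.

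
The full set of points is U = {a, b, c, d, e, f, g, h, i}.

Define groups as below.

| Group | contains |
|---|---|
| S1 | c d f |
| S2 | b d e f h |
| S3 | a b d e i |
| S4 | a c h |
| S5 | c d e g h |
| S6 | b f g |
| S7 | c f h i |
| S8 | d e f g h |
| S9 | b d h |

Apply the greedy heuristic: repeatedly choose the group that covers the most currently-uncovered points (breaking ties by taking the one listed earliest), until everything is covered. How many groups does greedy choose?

3

Greedy: pick S2 (covers 5 new) → pick S3 (covers 2 new) → pick S5 (covers 2 new). Total picks: 3.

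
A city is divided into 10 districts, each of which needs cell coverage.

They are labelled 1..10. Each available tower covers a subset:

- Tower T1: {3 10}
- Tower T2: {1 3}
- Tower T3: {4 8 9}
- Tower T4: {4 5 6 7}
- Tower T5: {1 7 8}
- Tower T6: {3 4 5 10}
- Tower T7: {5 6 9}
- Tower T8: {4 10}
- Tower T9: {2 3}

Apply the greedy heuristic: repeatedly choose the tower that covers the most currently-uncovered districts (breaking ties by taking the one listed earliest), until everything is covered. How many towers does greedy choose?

5

Greedy: pick T4 (covers 4 new) → pick T1 (covers 2 new) → pick T3 (covers 2 new) → pick T2 (covers 1 new) → pick T9 (covers 1 new). Total picks: 5.
(The true minimum cover uses only 4 towers, so greedy is not optimal here.)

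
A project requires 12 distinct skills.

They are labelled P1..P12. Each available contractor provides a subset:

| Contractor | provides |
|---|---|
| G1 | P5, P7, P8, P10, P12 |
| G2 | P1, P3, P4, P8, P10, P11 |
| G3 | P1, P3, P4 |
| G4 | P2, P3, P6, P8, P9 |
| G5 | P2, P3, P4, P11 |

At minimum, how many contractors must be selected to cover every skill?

3

G1 and G2 and G4 together: G1 ∪ G2 ∪ G4 = {P1, P2, P3, P4, P5, P6, P7, P8, P9, P10, P11, P12} — every skill is covered.
Only G1 contains P5, so G1 is forced; the remaining 7 skills need at least 2 more contractors (each remaining contractor adds at most 4) — so at least 3 contractors are needed, and 3 is optimal.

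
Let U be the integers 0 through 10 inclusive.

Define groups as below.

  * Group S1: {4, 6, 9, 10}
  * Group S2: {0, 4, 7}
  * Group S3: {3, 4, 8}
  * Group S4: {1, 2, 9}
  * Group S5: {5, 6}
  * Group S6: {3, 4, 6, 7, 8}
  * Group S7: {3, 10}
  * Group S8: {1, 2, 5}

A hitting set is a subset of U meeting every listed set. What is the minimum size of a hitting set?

4

H = {1, 3, 6, 7} meets every group (each contains at least one member of H), and |H| = 4.
The groups S2, S4, S5, S7 are pairwise disjoint, so any hitting set needs a separate item for each — at least 4. Hence 4 is optimal.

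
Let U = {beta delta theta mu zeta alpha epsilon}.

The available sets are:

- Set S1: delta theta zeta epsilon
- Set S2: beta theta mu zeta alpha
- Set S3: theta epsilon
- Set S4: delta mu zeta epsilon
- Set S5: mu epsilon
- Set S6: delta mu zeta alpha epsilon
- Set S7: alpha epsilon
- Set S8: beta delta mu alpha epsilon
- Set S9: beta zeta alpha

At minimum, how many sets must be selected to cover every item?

S2 and S6 together: S2 ∪ S6 = {beta, delta, theta, mu, zeta, alpha, epsilon} — every item is covered.
No single set has all 7 items (the largest, S2, has 5), so 2 is optimal.

2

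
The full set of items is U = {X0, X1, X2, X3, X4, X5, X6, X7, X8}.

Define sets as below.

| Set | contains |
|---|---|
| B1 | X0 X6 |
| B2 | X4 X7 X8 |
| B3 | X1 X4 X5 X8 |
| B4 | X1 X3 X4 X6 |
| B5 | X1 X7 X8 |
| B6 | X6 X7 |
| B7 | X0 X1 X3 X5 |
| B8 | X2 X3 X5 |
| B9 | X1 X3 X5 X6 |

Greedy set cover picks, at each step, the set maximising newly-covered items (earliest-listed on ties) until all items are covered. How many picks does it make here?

Greedy: pick B3 (covers 4 new) → pick B1 (covers 2 new) → pick B8 (covers 2 new) → pick B2 (covers 1 new). Total picks: 4.

4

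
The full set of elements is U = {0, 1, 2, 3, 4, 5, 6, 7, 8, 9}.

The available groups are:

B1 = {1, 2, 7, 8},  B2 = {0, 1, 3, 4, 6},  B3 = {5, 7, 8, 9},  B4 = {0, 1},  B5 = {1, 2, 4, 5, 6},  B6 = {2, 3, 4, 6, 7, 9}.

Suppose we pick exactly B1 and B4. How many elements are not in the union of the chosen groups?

5

Union of B1, B4 = {0, 1, 2, 7, 8}.
Not covered: 3, 4, 5, 6, 9 — 5 elements.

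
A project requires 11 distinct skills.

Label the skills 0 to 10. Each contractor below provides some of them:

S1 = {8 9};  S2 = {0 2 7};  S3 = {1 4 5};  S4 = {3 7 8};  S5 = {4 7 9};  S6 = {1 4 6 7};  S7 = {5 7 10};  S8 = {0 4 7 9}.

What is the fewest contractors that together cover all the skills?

S1 and S2 and S4 and S6 and S7 together: S1 ∪ S2 ∪ S4 ∪ S6 ∪ S7 = {0, 1, 2, 3, 4, 5, 6, 7, 8, 9, 10} — every skill is covered.
Only S6 contains 6, so S6 is forced; the remaining 7 skills need at least 4 more contractors (each remaining contractor adds at most 2) — so at least 5 contractors are needed, and 5 is optimal.

5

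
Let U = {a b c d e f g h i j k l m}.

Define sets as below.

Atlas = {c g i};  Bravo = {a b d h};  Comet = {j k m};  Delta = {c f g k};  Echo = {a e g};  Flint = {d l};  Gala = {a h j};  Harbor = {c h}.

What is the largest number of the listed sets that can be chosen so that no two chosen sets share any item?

Comet, Echo, Flint, Harbor are pairwise disjoint (Comet={j,k,m}; Echo={a,e,g}; Flint={d,l}; Harbor={c,h}).
Every remaining set overlaps one of these, and no 5 of the listed sets are pairwise disjoint, so 4 is the maximum.

4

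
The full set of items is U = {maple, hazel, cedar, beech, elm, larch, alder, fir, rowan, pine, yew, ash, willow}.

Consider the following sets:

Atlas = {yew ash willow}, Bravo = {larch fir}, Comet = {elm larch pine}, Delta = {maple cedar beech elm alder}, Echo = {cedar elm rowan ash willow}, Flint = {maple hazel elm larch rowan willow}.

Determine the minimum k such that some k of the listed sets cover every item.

Atlas, Bravo, Comet, Delta, and Flint cover everything between them: the union {maple, hazel, cedar, beech, elm, larch, alder, fir, rowan, pine, yew, ash, willow} is all of U.
No 4 of the 6 sets cover everything (all 15 combinations miss at least one item), so 5 is optimal.

5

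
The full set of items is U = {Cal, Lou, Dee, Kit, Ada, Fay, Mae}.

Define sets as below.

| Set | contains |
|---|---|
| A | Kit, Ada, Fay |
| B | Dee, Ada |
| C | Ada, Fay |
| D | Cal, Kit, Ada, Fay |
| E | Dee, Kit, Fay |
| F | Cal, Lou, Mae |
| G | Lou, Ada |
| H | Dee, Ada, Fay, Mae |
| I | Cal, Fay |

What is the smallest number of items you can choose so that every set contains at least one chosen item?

3

T = {Lou, Dee, Fay} meets every set (each contains at least one member of T), and |T| = 3.
No choice of 2 items meets every set, so 3 is the minimum.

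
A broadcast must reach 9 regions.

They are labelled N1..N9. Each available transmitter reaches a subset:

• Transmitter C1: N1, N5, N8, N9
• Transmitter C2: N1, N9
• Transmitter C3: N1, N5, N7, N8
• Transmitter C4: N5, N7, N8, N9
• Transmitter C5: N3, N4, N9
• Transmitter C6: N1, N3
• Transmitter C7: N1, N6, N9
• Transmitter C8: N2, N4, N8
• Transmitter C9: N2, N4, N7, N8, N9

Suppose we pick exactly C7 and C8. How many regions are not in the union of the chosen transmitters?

3

Union of C7, C8 = {N1, N2, N4, N6, N8, N9}.
Not covered: N3, N5, N7 — 3 regions.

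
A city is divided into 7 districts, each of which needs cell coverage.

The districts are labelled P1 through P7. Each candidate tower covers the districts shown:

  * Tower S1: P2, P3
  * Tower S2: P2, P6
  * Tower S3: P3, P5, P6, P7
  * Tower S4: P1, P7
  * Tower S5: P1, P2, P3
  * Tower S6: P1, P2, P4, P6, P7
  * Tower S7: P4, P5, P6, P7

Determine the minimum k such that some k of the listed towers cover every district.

S3 and S6 together: S3 ∪ S6 = {P1, P2, P3, P4, P5, P6, P7} — every district is covered.
No single tower has all 7 districts (the largest, S6, has 5), so 2 is optimal.

2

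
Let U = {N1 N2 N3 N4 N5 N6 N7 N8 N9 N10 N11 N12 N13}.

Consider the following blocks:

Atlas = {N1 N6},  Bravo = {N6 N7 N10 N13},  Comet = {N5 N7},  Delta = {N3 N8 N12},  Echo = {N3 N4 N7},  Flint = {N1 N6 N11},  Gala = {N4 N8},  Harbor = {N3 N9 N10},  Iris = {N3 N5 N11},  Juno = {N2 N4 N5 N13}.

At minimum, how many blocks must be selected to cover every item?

Take {Delta, Echo, Flint, Harbor, Juno}. Their union is {N1, N2, N3, N4, N5, N6, N7, N8, N9, N10, N11, N12, N13}, which is all 13 items.
No 4 of the 10 blocks cover everything (all 210 combinations miss at least one item), so 5 is optimal.

5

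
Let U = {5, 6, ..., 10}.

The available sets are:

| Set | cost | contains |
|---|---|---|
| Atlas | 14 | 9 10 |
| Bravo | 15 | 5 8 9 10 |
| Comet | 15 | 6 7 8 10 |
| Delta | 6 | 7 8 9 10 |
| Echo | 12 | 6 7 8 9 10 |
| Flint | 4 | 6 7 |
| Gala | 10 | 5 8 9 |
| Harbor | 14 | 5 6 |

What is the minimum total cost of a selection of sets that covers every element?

Bravo, Flint together cover every element (Bravo ∪ Flint = {5, 6, 7, 8, 9, 10}); total cost 15 + 4 = 19.
The greedy pick Delta, Flint, Gala costs 20; no covering selection beats 19.

19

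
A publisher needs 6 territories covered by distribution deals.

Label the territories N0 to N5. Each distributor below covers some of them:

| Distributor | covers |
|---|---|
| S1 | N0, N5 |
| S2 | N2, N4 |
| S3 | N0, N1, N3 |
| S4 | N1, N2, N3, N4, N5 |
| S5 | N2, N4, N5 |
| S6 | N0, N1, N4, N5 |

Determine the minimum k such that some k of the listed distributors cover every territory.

S1 and S4 together: S1 ∪ S4 = {N0, N1, N2, N3, N4, N5} — every territory is covered.
No single distributor has all 6 territories (the largest, S4, has 5), so 2 is optimal.

2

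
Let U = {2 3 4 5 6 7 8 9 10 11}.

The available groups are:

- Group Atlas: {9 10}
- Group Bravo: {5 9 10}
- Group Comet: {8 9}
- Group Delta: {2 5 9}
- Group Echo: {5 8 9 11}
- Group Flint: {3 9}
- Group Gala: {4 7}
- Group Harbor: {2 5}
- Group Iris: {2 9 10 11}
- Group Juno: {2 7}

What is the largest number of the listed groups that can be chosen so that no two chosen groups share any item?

Comet, Gala, Harbor are pairwise disjoint (Comet={8,9}; Gala={4,7}; Harbor={2,5}).
Every remaining group overlaps one of these, and no 4 of the listed groups are pairwise disjoint, so 3 is the maximum.

3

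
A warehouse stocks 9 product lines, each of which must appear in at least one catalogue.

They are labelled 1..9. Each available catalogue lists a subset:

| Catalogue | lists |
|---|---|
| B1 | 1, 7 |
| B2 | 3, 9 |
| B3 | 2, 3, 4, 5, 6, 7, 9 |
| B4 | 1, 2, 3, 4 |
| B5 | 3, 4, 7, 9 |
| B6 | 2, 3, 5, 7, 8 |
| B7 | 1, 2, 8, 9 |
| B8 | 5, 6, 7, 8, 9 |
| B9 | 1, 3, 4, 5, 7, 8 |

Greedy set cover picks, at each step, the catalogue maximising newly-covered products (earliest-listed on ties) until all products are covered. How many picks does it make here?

Greedy: pick B3 (covers 7 new) → pick B7 (covers 2 new). Total picks: 2.

2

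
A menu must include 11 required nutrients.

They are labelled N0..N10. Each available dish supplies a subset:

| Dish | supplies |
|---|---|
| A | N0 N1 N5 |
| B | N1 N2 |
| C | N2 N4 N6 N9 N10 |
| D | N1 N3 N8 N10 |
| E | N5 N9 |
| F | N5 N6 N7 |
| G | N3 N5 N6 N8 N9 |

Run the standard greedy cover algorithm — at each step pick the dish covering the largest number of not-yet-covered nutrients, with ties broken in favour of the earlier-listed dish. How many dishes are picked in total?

4

Greedy: pick C (covers 5 new) → pick A (covers 3 new) → pick D (covers 2 new) → pick F (covers 1 new). Total picks: 4.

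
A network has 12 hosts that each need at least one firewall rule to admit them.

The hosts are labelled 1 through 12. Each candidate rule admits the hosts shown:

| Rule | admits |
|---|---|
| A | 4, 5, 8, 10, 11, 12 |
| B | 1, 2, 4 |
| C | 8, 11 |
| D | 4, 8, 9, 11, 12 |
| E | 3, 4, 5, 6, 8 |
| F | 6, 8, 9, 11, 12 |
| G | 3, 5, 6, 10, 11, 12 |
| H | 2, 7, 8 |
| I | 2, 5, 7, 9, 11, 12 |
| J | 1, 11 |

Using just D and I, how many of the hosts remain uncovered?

4

Union of D, I = {2, 4, 5, 7, 8, 9, 11, 12}.
Not covered: 1, 3, 6, 10 — 4 hosts.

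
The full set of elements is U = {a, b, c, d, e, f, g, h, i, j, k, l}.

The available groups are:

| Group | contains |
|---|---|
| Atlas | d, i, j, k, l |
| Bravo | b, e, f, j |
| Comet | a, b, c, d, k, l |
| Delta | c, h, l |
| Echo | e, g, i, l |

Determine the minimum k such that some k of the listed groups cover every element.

4

Bravo, Comet, Delta, and Echo cover everything between them: the union {a, b, c, d, e, f, g, h, i, j, k, l} is all of U.
Only Delta contains h, so Delta is forced; the remaining 9 elements need at least 3 more groups (each remaining group adds at most 4) — so at least 4 groups are needed, and 4 is optimal.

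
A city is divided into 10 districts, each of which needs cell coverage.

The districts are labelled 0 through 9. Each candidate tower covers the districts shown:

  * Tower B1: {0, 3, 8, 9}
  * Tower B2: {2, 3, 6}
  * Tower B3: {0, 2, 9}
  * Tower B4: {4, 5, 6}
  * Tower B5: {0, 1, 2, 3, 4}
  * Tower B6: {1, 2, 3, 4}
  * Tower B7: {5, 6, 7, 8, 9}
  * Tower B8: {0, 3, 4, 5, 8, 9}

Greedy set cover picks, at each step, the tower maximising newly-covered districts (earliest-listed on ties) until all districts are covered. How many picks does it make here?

Greedy: pick B8 (covers 6 new) → pick B2 (covers 2 new) → pick B5 (covers 1 new) → pick B7 (covers 1 new). Total picks: 4.
(The true minimum cover uses only 2 towers, so greedy is not optimal here.)

4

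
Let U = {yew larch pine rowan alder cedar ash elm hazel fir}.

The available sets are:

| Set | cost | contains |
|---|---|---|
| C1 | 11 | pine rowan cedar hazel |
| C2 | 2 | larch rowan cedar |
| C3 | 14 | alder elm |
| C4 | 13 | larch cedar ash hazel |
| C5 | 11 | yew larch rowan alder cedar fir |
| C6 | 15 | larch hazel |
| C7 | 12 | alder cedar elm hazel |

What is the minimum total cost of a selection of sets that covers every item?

C1, C4, C5, C7 together cover every item (C1 ∪ C4 ∪ C5 ∪ C7 = {yew, larch, pine, rowan, alder, cedar, ash, elm, hazel, fir}); total cost 11 + 13 + 11 + 12 = 47.
The greedy pick C2, C5, C1, C7, C4 costs 49; no covering selection beats 47.

47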